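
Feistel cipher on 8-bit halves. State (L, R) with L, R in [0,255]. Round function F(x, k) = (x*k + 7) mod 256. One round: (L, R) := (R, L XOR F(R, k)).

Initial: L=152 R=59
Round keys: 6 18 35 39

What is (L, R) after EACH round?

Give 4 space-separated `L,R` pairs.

Round 1 (k=6): L=59 R=241
Round 2 (k=18): L=241 R=194
Round 3 (k=35): L=194 R=124
Round 4 (k=39): L=124 R=41

Answer: 59,241 241,194 194,124 124,41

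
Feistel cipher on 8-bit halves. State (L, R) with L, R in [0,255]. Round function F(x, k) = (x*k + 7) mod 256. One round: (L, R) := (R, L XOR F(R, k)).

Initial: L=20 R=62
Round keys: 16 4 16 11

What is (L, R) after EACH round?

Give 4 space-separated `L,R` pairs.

Round 1 (k=16): L=62 R=243
Round 2 (k=4): L=243 R=237
Round 3 (k=16): L=237 R=36
Round 4 (k=11): L=36 R=126

Answer: 62,243 243,237 237,36 36,126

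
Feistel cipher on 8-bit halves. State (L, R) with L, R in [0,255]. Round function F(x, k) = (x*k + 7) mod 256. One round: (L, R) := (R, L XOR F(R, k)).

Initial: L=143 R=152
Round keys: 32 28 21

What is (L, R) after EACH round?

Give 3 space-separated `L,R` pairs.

Round 1 (k=32): L=152 R=136
Round 2 (k=28): L=136 R=127
Round 3 (k=21): L=127 R=250

Answer: 152,136 136,127 127,250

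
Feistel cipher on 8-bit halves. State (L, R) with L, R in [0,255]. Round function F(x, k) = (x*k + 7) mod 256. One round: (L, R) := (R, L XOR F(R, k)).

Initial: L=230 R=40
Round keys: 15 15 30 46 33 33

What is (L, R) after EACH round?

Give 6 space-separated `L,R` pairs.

Round 1 (k=15): L=40 R=185
Round 2 (k=15): L=185 R=246
Round 3 (k=30): L=246 R=98
Round 4 (k=46): L=98 R=85
Round 5 (k=33): L=85 R=158
Round 6 (k=33): L=158 R=48

Answer: 40,185 185,246 246,98 98,85 85,158 158,48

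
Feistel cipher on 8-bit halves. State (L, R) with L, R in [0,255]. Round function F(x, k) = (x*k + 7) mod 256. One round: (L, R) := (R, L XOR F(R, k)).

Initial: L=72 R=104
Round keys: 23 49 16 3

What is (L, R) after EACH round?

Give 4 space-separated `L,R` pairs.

Round 1 (k=23): L=104 R=23
Round 2 (k=49): L=23 R=6
Round 3 (k=16): L=6 R=112
Round 4 (k=3): L=112 R=81

Answer: 104,23 23,6 6,112 112,81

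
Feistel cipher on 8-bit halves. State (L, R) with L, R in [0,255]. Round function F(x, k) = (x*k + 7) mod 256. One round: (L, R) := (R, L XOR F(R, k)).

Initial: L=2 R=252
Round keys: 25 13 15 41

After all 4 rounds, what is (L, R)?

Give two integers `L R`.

Round 1 (k=25): L=252 R=161
Round 2 (k=13): L=161 R=200
Round 3 (k=15): L=200 R=30
Round 4 (k=41): L=30 R=29

Answer: 30 29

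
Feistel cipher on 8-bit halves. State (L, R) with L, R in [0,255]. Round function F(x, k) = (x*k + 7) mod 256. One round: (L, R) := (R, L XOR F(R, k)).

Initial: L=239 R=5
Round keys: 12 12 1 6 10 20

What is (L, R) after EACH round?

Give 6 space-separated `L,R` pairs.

Round 1 (k=12): L=5 R=172
Round 2 (k=12): L=172 R=18
Round 3 (k=1): L=18 R=181
Round 4 (k=6): L=181 R=87
Round 5 (k=10): L=87 R=216
Round 6 (k=20): L=216 R=176

Answer: 5,172 172,18 18,181 181,87 87,216 216,176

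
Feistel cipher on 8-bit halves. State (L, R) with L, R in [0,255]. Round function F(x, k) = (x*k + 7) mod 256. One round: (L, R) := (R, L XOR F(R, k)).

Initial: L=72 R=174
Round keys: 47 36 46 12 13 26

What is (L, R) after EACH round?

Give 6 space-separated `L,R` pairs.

Round 1 (k=47): L=174 R=177
Round 2 (k=36): L=177 R=69
Round 3 (k=46): L=69 R=220
Round 4 (k=12): L=220 R=18
Round 5 (k=13): L=18 R=45
Round 6 (k=26): L=45 R=139

Answer: 174,177 177,69 69,220 220,18 18,45 45,139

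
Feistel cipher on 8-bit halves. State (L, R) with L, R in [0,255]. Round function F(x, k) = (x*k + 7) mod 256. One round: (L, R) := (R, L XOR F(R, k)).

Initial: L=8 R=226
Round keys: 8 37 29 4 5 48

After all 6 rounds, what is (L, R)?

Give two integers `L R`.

Round 1 (k=8): L=226 R=31
Round 2 (k=37): L=31 R=96
Round 3 (k=29): L=96 R=248
Round 4 (k=4): L=248 R=135
Round 5 (k=5): L=135 R=82
Round 6 (k=48): L=82 R=224

Answer: 82 224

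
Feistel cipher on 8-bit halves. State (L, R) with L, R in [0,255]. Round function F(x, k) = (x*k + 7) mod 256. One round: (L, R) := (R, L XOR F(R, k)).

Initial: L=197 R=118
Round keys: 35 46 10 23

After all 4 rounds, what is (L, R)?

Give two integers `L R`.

Answer: 237 75

Derivation:
Round 1 (k=35): L=118 R=236
Round 2 (k=46): L=236 R=25
Round 3 (k=10): L=25 R=237
Round 4 (k=23): L=237 R=75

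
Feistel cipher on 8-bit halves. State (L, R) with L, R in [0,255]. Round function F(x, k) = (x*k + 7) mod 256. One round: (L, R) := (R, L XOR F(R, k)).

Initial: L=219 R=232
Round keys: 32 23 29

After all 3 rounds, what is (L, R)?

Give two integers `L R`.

Answer: 35 34

Derivation:
Round 1 (k=32): L=232 R=220
Round 2 (k=23): L=220 R=35
Round 3 (k=29): L=35 R=34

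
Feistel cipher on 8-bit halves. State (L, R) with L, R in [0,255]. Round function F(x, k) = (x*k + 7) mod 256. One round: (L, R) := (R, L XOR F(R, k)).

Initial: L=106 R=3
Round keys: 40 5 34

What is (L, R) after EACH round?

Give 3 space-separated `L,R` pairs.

Answer: 3,21 21,115 115,88

Derivation:
Round 1 (k=40): L=3 R=21
Round 2 (k=5): L=21 R=115
Round 3 (k=34): L=115 R=88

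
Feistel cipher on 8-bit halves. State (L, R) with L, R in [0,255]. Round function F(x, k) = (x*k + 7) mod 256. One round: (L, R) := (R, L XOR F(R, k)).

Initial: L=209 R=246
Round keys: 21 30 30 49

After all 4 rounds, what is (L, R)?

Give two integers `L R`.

Round 1 (k=21): L=246 R=228
Round 2 (k=30): L=228 R=73
Round 3 (k=30): L=73 R=113
Round 4 (k=49): L=113 R=225

Answer: 113 225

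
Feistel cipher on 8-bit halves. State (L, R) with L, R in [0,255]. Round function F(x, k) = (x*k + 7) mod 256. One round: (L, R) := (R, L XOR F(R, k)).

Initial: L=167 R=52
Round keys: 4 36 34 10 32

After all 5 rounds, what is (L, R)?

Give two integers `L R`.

Answer: 154 122

Derivation:
Round 1 (k=4): L=52 R=112
Round 2 (k=36): L=112 R=243
Round 3 (k=34): L=243 R=61
Round 4 (k=10): L=61 R=154
Round 5 (k=32): L=154 R=122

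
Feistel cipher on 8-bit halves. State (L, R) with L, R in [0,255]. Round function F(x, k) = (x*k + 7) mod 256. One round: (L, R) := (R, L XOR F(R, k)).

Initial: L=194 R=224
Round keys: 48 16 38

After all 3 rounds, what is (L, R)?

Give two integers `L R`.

Answer: 183 244

Derivation:
Round 1 (k=48): L=224 R=197
Round 2 (k=16): L=197 R=183
Round 3 (k=38): L=183 R=244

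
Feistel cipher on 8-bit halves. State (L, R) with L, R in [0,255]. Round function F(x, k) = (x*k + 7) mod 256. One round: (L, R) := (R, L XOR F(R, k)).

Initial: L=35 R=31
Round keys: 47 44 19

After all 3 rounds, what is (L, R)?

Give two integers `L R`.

Round 1 (k=47): L=31 R=155
Round 2 (k=44): L=155 R=180
Round 3 (k=19): L=180 R=248

Answer: 180 248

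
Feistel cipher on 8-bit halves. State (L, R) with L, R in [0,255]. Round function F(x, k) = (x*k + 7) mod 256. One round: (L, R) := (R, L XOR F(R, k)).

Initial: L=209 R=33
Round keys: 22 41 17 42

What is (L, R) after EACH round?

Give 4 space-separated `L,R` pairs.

Answer: 33,12 12,210 210,245 245,235

Derivation:
Round 1 (k=22): L=33 R=12
Round 2 (k=41): L=12 R=210
Round 3 (k=17): L=210 R=245
Round 4 (k=42): L=245 R=235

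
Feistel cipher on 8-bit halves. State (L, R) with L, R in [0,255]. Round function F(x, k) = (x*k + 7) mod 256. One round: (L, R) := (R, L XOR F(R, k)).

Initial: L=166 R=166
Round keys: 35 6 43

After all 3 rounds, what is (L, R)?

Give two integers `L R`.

Answer: 103 75

Derivation:
Round 1 (k=35): L=166 R=31
Round 2 (k=6): L=31 R=103
Round 3 (k=43): L=103 R=75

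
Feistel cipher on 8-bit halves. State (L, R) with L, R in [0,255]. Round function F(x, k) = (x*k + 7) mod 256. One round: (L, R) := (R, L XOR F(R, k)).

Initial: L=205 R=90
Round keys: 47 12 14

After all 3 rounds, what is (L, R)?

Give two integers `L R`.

Answer: 93 93

Derivation:
Round 1 (k=47): L=90 R=64
Round 2 (k=12): L=64 R=93
Round 3 (k=14): L=93 R=93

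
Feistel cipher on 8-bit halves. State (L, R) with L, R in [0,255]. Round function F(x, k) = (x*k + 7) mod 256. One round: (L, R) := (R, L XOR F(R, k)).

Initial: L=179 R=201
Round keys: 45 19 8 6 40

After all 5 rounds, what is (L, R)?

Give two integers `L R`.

Round 1 (k=45): L=201 R=239
Round 2 (k=19): L=239 R=13
Round 3 (k=8): L=13 R=128
Round 4 (k=6): L=128 R=10
Round 5 (k=40): L=10 R=23

Answer: 10 23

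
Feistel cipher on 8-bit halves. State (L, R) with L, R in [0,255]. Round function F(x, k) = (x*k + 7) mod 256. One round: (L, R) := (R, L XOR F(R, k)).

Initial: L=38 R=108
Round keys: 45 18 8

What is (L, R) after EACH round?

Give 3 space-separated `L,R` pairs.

Round 1 (k=45): L=108 R=37
Round 2 (k=18): L=37 R=205
Round 3 (k=8): L=205 R=74

Answer: 108,37 37,205 205,74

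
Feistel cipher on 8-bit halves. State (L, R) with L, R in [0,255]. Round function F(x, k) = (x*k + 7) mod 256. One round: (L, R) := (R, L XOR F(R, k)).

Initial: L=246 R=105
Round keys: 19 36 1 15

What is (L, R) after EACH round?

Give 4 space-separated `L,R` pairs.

Round 1 (k=19): L=105 R=36
Round 2 (k=36): L=36 R=126
Round 3 (k=1): L=126 R=161
Round 4 (k=15): L=161 R=8

Answer: 105,36 36,126 126,161 161,8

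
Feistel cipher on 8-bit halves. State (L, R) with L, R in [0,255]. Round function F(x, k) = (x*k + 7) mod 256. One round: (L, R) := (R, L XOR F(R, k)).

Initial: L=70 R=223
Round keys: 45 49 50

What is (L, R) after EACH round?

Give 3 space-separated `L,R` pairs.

Answer: 223,124 124,28 28,3

Derivation:
Round 1 (k=45): L=223 R=124
Round 2 (k=49): L=124 R=28
Round 3 (k=50): L=28 R=3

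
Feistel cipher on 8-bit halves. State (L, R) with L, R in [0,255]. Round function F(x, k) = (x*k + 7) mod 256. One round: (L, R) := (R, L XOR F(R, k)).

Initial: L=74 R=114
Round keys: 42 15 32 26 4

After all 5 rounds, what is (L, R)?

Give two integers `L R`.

Answer: 87 21

Derivation:
Round 1 (k=42): L=114 R=241
Round 2 (k=15): L=241 R=84
Round 3 (k=32): L=84 R=118
Round 4 (k=26): L=118 R=87
Round 5 (k=4): L=87 R=21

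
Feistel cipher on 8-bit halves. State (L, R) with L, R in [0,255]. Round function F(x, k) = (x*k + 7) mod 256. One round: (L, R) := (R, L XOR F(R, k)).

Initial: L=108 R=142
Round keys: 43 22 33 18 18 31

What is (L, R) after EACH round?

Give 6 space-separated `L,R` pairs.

Round 1 (k=43): L=142 R=141
Round 2 (k=22): L=141 R=171
Round 3 (k=33): L=171 R=159
Round 4 (k=18): L=159 R=158
Round 5 (k=18): L=158 R=188
Round 6 (k=31): L=188 R=85

Answer: 142,141 141,171 171,159 159,158 158,188 188,85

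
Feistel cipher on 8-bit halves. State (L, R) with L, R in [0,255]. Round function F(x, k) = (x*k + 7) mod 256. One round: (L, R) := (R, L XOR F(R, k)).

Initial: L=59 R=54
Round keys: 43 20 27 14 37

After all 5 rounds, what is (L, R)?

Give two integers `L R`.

Answer: 238 101

Derivation:
Round 1 (k=43): L=54 R=34
Round 2 (k=20): L=34 R=153
Round 3 (k=27): L=153 R=8
Round 4 (k=14): L=8 R=238
Round 5 (k=37): L=238 R=101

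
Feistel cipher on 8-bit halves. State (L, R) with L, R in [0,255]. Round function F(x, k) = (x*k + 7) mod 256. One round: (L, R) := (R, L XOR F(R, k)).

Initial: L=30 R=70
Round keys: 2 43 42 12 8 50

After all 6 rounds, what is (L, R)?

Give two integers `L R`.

Answer: 149 46

Derivation:
Round 1 (k=2): L=70 R=141
Round 2 (k=43): L=141 R=240
Round 3 (k=42): L=240 R=234
Round 4 (k=12): L=234 R=15
Round 5 (k=8): L=15 R=149
Round 6 (k=50): L=149 R=46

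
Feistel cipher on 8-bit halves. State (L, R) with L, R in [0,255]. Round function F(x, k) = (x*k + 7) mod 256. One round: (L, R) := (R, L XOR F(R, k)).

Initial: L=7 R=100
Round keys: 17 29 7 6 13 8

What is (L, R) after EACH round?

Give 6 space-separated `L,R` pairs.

Round 1 (k=17): L=100 R=172
Round 2 (k=29): L=172 R=231
Round 3 (k=7): L=231 R=244
Round 4 (k=6): L=244 R=88
Round 5 (k=13): L=88 R=139
Round 6 (k=8): L=139 R=7

Answer: 100,172 172,231 231,244 244,88 88,139 139,7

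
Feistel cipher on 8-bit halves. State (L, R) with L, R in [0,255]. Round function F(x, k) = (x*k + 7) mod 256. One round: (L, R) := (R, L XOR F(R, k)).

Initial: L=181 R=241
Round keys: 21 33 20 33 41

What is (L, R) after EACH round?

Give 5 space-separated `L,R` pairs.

Answer: 241,121 121,81 81,34 34,56 56,221

Derivation:
Round 1 (k=21): L=241 R=121
Round 2 (k=33): L=121 R=81
Round 3 (k=20): L=81 R=34
Round 4 (k=33): L=34 R=56
Round 5 (k=41): L=56 R=221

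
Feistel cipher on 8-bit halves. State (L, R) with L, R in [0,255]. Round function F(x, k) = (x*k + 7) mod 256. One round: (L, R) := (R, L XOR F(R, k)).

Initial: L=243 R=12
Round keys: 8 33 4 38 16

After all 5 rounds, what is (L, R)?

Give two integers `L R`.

Answer: 166 144

Derivation:
Round 1 (k=8): L=12 R=148
Round 2 (k=33): L=148 R=23
Round 3 (k=4): L=23 R=247
Round 4 (k=38): L=247 R=166
Round 5 (k=16): L=166 R=144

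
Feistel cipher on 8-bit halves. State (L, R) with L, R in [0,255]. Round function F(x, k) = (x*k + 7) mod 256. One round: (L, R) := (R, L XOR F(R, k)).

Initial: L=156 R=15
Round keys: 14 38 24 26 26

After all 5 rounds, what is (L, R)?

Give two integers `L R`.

Round 1 (k=14): L=15 R=69
Round 2 (k=38): L=69 R=74
Round 3 (k=24): L=74 R=178
Round 4 (k=26): L=178 R=81
Round 5 (k=26): L=81 R=243

Answer: 81 243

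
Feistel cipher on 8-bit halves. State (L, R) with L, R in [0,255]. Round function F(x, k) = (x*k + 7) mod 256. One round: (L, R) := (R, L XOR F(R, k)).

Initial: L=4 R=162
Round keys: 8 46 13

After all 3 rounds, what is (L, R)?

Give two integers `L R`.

Answer: 211 173

Derivation:
Round 1 (k=8): L=162 R=19
Round 2 (k=46): L=19 R=211
Round 3 (k=13): L=211 R=173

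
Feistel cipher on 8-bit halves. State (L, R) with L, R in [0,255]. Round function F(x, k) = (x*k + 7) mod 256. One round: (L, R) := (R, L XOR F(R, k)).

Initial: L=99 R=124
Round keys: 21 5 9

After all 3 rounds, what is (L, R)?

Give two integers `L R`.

Answer: 235 26

Derivation:
Round 1 (k=21): L=124 R=80
Round 2 (k=5): L=80 R=235
Round 3 (k=9): L=235 R=26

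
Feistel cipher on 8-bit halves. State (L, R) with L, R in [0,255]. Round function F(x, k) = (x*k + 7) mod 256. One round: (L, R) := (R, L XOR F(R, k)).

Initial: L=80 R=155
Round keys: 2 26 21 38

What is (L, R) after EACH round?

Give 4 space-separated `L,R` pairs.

Answer: 155,109 109,130 130,220 220,45

Derivation:
Round 1 (k=2): L=155 R=109
Round 2 (k=26): L=109 R=130
Round 3 (k=21): L=130 R=220
Round 4 (k=38): L=220 R=45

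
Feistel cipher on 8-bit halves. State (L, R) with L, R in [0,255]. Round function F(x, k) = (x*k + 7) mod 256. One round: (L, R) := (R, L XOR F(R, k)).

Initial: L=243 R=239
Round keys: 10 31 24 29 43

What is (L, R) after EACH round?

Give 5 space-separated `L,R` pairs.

Answer: 239,174 174,246 246,185 185,10 10,12

Derivation:
Round 1 (k=10): L=239 R=174
Round 2 (k=31): L=174 R=246
Round 3 (k=24): L=246 R=185
Round 4 (k=29): L=185 R=10
Round 5 (k=43): L=10 R=12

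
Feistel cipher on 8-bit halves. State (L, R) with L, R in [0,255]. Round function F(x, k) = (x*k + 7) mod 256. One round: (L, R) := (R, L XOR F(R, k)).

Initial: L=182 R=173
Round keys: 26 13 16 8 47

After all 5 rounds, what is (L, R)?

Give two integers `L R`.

Answer: 0 95

Derivation:
Round 1 (k=26): L=173 R=47
Round 2 (k=13): L=47 R=199
Round 3 (k=16): L=199 R=88
Round 4 (k=8): L=88 R=0
Round 5 (k=47): L=0 R=95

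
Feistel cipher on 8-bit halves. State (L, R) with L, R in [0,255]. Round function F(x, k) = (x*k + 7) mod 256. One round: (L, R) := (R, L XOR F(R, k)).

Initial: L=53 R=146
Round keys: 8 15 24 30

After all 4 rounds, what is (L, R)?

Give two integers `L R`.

Round 1 (k=8): L=146 R=162
Round 2 (k=15): L=162 R=23
Round 3 (k=24): L=23 R=141
Round 4 (k=30): L=141 R=154

Answer: 141 154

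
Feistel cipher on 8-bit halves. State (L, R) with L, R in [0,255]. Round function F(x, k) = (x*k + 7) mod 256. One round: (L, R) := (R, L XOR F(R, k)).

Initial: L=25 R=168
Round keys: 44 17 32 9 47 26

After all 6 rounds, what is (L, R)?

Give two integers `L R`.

Round 1 (k=44): L=168 R=254
Round 2 (k=17): L=254 R=77
Round 3 (k=32): L=77 R=89
Round 4 (k=9): L=89 R=101
Round 5 (k=47): L=101 R=203
Round 6 (k=26): L=203 R=192

Answer: 203 192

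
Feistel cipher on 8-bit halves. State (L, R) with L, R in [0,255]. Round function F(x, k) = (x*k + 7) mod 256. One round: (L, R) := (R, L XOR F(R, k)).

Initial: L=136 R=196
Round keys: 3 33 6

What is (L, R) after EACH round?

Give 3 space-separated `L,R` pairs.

Answer: 196,219 219,134 134,240

Derivation:
Round 1 (k=3): L=196 R=219
Round 2 (k=33): L=219 R=134
Round 3 (k=6): L=134 R=240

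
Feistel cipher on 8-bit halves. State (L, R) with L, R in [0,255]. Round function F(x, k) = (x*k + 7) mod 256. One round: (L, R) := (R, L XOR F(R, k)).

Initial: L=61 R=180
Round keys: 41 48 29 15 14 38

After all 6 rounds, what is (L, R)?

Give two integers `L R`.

Round 1 (k=41): L=180 R=230
Round 2 (k=48): L=230 R=147
Round 3 (k=29): L=147 R=72
Round 4 (k=15): L=72 R=172
Round 5 (k=14): L=172 R=39
Round 6 (k=38): L=39 R=125

Answer: 39 125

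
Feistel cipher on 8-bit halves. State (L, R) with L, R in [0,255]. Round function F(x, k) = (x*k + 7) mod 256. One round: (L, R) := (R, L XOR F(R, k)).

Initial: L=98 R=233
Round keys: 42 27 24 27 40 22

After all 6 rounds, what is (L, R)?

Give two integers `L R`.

Round 1 (k=42): L=233 R=35
Round 2 (k=27): L=35 R=81
Round 3 (k=24): L=81 R=188
Round 4 (k=27): L=188 R=138
Round 5 (k=40): L=138 R=43
Round 6 (k=22): L=43 R=51

Answer: 43 51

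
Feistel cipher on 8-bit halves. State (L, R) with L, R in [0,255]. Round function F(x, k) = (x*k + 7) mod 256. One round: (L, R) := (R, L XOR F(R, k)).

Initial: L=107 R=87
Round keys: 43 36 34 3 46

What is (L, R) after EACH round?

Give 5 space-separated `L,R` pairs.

Round 1 (k=43): L=87 R=207
Round 2 (k=36): L=207 R=116
Round 3 (k=34): L=116 R=160
Round 4 (k=3): L=160 R=147
Round 5 (k=46): L=147 R=209

Answer: 87,207 207,116 116,160 160,147 147,209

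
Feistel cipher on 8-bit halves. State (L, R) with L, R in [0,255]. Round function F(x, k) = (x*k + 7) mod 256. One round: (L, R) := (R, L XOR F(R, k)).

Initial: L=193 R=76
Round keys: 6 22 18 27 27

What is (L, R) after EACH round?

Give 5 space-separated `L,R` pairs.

Round 1 (k=6): L=76 R=14
Round 2 (k=22): L=14 R=119
Round 3 (k=18): L=119 R=107
Round 4 (k=27): L=107 R=39
Round 5 (k=27): L=39 R=79

Answer: 76,14 14,119 119,107 107,39 39,79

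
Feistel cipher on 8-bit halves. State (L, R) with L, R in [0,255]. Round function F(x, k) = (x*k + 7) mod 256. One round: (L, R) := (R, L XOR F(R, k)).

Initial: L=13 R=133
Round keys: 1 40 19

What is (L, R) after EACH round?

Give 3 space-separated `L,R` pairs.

Round 1 (k=1): L=133 R=129
Round 2 (k=40): L=129 R=170
Round 3 (k=19): L=170 R=36

Answer: 133,129 129,170 170,36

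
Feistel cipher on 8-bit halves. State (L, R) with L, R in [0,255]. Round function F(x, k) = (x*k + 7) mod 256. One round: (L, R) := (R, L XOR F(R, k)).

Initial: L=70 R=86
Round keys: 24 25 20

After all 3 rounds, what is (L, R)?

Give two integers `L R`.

Round 1 (k=24): L=86 R=81
Round 2 (k=25): L=81 R=166
Round 3 (k=20): L=166 R=174

Answer: 166 174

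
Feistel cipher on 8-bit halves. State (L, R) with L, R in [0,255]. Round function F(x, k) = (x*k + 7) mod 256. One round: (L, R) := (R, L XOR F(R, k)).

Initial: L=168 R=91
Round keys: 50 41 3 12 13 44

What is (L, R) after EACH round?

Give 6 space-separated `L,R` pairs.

Round 1 (k=50): L=91 R=101
Round 2 (k=41): L=101 R=111
Round 3 (k=3): L=111 R=49
Round 4 (k=12): L=49 R=60
Round 5 (k=13): L=60 R=34
Round 6 (k=44): L=34 R=227

Answer: 91,101 101,111 111,49 49,60 60,34 34,227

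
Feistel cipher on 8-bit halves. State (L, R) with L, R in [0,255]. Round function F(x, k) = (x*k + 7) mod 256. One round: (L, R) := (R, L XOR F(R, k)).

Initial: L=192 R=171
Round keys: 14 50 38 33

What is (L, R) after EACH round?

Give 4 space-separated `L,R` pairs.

Round 1 (k=14): L=171 R=161
Round 2 (k=50): L=161 R=210
Round 3 (k=38): L=210 R=146
Round 4 (k=33): L=146 R=11

Answer: 171,161 161,210 210,146 146,11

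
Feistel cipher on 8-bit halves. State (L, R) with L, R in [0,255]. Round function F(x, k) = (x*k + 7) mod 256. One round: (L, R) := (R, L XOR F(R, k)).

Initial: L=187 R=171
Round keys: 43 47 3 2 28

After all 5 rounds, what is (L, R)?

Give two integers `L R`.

Answer: 130 232

Derivation:
Round 1 (k=43): L=171 R=123
Round 2 (k=47): L=123 R=55
Round 3 (k=3): L=55 R=215
Round 4 (k=2): L=215 R=130
Round 5 (k=28): L=130 R=232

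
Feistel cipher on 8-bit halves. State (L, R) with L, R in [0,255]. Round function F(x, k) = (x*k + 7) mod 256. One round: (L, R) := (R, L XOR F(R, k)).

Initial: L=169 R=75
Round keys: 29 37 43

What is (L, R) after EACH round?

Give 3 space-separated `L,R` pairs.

Round 1 (k=29): L=75 R=47
Round 2 (k=37): L=47 R=153
Round 3 (k=43): L=153 R=149

Answer: 75,47 47,153 153,149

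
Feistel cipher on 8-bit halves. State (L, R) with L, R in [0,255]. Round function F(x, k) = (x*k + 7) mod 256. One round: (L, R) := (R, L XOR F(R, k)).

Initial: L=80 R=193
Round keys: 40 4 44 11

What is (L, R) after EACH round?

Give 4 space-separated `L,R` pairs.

Round 1 (k=40): L=193 R=127
Round 2 (k=4): L=127 R=194
Round 3 (k=44): L=194 R=32
Round 4 (k=11): L=32 R=165

Answer: 193,127 127,194 194,32 32,165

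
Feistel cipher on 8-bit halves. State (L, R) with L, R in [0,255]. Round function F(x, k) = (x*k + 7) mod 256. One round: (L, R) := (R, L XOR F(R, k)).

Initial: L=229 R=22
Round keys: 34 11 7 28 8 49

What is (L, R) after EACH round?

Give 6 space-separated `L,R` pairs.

Answer: 22,22 22,239 239,134 134,64 64,129 129,248

Derivation:
Round 1 (k=34): L=22 R=22
Round 2 (k=11): L=22 R=239
Round 3 (k=7): L=239 R=134
Round 4 (k=28): L=134 R=64
Round 5 (k=8): L=64 R=129
Round 6 (k=49): L=129 R=248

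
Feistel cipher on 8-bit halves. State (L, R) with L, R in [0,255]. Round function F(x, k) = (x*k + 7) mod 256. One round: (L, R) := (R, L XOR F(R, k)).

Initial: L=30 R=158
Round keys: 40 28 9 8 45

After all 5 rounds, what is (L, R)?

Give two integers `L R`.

Answer: 50 116

Derivation:
Round 1 (k=40): L=158 R=169
Round 2 (k=28): L=169 R=29
Round 3 (k=9): L=29 R=165
Round 4 (k=8): L=165 R=50
Round 5 (k=45): L=50 R=116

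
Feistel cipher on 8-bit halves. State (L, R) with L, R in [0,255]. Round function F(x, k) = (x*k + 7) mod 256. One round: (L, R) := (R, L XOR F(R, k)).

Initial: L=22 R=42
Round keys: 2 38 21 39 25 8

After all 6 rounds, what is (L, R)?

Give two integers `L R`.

Round 1 (k=2): L=42 R=77
Round 2 (k=38): L=77 R=95
Round 3 (k=21): L=95 R=159
Round 4 (k=39): L=159 R=31
Round 5 (k=25): L=31 R=145
Round 6 (k=8): L=145 R=144

Answer: 145 144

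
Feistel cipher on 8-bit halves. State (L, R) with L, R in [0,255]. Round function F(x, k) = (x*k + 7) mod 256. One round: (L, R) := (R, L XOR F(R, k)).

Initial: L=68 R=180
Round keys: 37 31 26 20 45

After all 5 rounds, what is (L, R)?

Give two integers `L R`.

Answer: 235 102

Derivation:
Round 1 (k=37): L=180 R=79
Round 2 (k=31): L=79 R=44
Round 3 (k=26): L=44 R=48
Round 4 (k=20): L=48 R=235
Round 5 (k=45): L=235 R=102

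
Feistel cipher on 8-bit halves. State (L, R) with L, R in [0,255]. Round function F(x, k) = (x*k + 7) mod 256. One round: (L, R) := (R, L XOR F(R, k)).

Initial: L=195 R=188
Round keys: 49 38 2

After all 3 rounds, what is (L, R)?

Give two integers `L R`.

Round 1 (k=49): L=188 R=192
Round 2 (k=38): L=192 R=59
Round 3 (k=2): L=59 R=189

Answer: 59 189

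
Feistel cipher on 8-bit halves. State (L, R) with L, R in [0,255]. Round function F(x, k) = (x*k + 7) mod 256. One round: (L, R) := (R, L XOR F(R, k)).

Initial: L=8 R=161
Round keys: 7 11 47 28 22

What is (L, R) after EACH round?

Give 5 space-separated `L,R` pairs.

Answer: 161,102 102,200 200,217 217,11 11,32

Derivation:
Round 1 (k=7): L=161 R=102
Round 2 (k=11): L=102 R=200
Round 3 (k=47): L=200 R=217
Round 4 (k=28): L=217 R=11
Round 5 (k=22): L=11 R=32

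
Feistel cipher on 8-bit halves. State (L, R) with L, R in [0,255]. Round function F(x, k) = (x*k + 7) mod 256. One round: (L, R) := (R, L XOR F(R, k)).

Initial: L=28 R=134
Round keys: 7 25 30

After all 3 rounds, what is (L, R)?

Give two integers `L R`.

Answer: 106 222

Derivation:
Round 1 (k=7): L=134 R=173
Round 2 (k=25): L=173 R=106
Round 3 (k=30): L=106 R=222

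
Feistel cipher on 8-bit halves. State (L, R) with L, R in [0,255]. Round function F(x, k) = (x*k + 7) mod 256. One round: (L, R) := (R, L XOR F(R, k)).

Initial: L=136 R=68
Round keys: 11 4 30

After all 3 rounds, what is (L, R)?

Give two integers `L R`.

Round 1 (k=11): L=68 R=123
Round 2 (k=4): L=123 R=183
Round 3 (k=30): L=183 R=2

Answer: 183 2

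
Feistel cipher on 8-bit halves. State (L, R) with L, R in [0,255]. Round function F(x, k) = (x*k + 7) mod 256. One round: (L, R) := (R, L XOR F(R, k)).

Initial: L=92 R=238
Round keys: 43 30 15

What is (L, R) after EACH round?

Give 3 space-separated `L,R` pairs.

Answer: 238,93 93,3 3,105

Derivation:
Round 1 (k=43): L=238 R=93
Round 2 (k=30): L=93 R=3
Round 3 (k=15): L=3 R=105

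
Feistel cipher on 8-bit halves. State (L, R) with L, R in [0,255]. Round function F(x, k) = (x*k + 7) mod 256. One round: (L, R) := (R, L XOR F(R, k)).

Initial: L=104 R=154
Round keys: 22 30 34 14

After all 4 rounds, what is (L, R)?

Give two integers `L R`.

Round 1 (k=22): L=154 R=43
Round 2 (k=30): L=43 R=139
Round 3 (k=34): L=139 R=86
Round 4 (k=14): L=86 R=48

Answer: 86 48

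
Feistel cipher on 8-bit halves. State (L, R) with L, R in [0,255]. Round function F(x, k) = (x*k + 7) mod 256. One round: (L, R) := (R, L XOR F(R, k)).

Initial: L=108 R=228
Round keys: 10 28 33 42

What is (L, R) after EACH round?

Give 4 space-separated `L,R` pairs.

Round 1 (k=10): L=228 R=131
Round 2 (k=28): L=131 R=191
Round 3 (k=33): L=191 R=37
Round 4 (k=42): L=37 R=166

Answer: 228,131 131,191 191,37 37,166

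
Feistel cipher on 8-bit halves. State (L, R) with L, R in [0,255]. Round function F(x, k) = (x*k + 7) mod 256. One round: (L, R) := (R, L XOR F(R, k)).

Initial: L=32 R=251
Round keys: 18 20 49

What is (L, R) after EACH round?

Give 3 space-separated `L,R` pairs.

Answer: 251,141 141,240 240,122

Derivation:
Round 1 (k=18): L=251 R=141
Round 2 (k=20): L=141 R=240
Round 3 (k=49): L=240 R=122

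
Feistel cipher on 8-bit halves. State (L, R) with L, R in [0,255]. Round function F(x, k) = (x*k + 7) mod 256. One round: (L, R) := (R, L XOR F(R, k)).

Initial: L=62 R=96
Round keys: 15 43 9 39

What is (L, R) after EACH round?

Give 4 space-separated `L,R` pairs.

Answer: 96,153 153,218 218,40 40,197

Derivation:
Round 1 (k=15): L=96 R=153
Round 2 (k=43): L=153 R=218
Round 3 (k=9): L=218 R=40
Round 4 (k=39): L=40 R=197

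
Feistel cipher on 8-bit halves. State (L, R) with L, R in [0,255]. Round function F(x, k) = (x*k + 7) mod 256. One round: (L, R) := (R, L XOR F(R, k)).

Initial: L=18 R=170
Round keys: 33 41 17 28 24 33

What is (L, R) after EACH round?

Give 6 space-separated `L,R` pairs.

Answer: 170,227 227,200 200,172 172,31 31,67 67,181

Derivation:
Round 1 (k=33): L=170 R=227
Round 2 (k=41): L=227 R=200
Round 3 (k=17): L=200 R=172
Round 4 (k=28): L=172 R=31
Round 5 (k=24): L=31 R=67
Round 6 (k=33): L=67 R=181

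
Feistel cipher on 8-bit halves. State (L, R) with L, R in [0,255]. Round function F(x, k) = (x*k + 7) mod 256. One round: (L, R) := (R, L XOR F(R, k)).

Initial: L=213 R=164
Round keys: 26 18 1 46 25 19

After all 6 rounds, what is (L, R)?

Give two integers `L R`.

Answer: 75 104

Derivation:
Round 1 (k=26): L=164 R=122
Round 2 (k=18): L=122 R=63
Round 3 (k=1): L=63 R=60
Round 4 (k=46): L=60 R=240
Round 5 (k=25): L=240 R=75
Round 6 (k=19): L=75 R=104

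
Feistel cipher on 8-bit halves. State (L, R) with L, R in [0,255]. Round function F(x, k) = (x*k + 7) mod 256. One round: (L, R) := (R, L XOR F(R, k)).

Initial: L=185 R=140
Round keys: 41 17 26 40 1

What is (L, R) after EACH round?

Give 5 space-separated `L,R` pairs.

Answer: 140,202 202,253 253,115 115,2 2,122

Derivation:
Round 1 (k=41): L=140 R=202
Round 2 (k=17): L=202 R=253
Round 3 (k=26): L=253 R=115
Round 4 (k=40): L=115 R=2
Round 5 (k=1): L=2 R=122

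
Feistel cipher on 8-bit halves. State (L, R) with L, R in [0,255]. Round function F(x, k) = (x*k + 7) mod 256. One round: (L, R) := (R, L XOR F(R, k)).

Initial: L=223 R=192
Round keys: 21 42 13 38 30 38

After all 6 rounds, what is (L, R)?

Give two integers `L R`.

Answer: 213 145

Derivation:
Round 1 (k=21): L=192 R=24
Round 2 (k=42): L=24 R=55
Round 3 (k=13): L=55 R=202
Round 4 (k=38): L=202 R=52
Round 5 (k=30): L=52 R=213
Round 6 (k=38): L=213 R=145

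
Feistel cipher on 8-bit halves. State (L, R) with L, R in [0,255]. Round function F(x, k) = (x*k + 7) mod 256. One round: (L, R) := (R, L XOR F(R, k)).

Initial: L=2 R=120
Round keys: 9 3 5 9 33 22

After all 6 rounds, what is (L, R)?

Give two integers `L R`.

Round 1 (k=9): L=120 R=61
Round 2 (k=3): L=61 R=198
Round 3 (k=5): L=198 R=216
Round 4 (k=9): L=216 R=89
Round 5 (k=33): L=89 R=88
Round 6 (k=22): L=88 R=206

Answer: 88 206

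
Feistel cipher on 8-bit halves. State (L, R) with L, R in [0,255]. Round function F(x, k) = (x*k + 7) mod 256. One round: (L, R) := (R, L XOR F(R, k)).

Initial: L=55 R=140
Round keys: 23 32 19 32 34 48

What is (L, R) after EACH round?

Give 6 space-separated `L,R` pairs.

Round 1 (k=23): L=140 R=172
Round 2 (k=32): L=172 R=11
Round 3 (k=19): L=11 R=116
Round 4 (k=32): L=116 R=140
Round 5 (k=34): L=140 R=235
Round 6 (k=48): L=235 R=155

Answer: 140,172 172,11 11,116 116,140 140,235 235,155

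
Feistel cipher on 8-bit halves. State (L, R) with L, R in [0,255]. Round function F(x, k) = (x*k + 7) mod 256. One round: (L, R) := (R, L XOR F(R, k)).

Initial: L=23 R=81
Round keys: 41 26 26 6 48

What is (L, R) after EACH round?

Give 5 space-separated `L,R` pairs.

Answer: 81,23 23,12 12,40 40,251 251,63

Derivation:
Round 1 (k=41): L=81 R=23
Round 2 (k=26): L=23 R=12
Round 3 (k=26): L=12 R=40
Round 4 (k=6): L=40 R=251
Round 5 (k=48): L=251 R=63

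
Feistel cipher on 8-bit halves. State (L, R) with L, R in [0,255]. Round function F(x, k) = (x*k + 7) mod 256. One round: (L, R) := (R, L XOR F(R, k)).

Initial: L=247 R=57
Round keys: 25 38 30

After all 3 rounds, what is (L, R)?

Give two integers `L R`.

Round 1 (k=25): L=57 R=111
Round 2 (k=38): L=111 R=184
Round 3 (k=30): L=184 R=248

Answer: 184 248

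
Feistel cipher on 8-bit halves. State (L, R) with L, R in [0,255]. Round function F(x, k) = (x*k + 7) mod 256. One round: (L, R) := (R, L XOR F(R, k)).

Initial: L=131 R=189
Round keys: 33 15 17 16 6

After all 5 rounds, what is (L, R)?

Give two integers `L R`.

Answer: 26 64

Derivation:
Round 1 (k=33): L=189 R=231
Round 2 (k=15): L=231 R=45
Round 3 (k=17): L=45 R=227
Round 4 (k=16): L=227 R=26
Round 5 (k=6): L=26 R=64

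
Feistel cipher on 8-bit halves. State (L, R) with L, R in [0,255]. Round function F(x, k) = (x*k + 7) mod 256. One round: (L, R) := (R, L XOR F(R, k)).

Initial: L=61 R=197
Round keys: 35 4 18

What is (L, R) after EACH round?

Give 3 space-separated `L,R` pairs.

Round 1 (k=35): L=197 R=203
Round 2 (k=4): L=203 R=246
Round 3 (k=18): L=246 R=152

Answer: 197,203 203,246 246,152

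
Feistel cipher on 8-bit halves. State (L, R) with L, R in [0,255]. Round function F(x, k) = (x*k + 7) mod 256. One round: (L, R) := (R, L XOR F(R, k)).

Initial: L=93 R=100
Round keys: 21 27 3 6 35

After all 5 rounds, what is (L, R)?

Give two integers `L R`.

Round 1 (k=21): L=100 R=102
Round 2 (k=27): L=102 R=173
Round 3 (k=3): L=173 R=104
Round 4 (k=6): L=104 R=218
Round 5 (k=35): L=218 R=189

Answer: 218 189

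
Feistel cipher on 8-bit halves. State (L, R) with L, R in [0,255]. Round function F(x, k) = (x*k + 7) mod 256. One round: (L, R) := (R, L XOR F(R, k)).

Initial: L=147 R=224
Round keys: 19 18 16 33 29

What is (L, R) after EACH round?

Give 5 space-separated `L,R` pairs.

Answer: 224,52 52,79 79,195 195,101 101,187

Derivation:
Round 1 (k=19): L=224 R=52
Round 2 (k=18): L=52 R=79
Round 3 (k=16): L=79 R=195
Round 4 (k=33): L=195 R=101
Round 5 (k=29): L=101 R=187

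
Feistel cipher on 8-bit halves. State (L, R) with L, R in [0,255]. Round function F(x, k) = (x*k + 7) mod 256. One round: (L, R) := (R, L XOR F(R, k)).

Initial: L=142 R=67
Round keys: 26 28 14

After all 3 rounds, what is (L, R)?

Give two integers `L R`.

Answer: 184 76

Derivation:
Round 1 (k=26): L=67 R=91
Round 2 (k=28): L=91 R=184
Round 3 (k=14): L=184 R=76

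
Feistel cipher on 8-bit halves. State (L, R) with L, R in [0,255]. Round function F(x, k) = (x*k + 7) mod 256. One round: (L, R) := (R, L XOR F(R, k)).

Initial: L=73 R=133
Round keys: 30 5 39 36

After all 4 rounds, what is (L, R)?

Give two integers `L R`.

Answer: 93 181

Derivation:
Round 1 (k=30): L=133 R=212
Round 2 (k=5): L=212 R=174
Round 3 (k=39): L=174 R=93
Round 4 (k=36): L=93 R=181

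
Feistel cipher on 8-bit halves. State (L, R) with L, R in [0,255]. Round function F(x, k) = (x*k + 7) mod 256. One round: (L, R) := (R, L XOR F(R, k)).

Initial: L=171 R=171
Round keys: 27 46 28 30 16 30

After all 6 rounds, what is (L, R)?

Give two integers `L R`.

Answer: 243 180

Derivation:
Round 1 (k=27): L=171 R=187
Round 2 (k=46): L=187 R=10
Round 3 (k=28): L=10 R=164
Round 4 (k=30): L=164 R=53
Round 5 (k=16): L=53 R=243
Round 6 (k=30): L=243 R=180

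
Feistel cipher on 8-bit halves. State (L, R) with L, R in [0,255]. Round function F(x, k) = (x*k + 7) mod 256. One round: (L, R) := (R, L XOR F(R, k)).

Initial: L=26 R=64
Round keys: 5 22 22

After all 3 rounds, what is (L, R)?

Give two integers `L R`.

Round 1 (k=5): L=64 R=93
Round 2 (k=22): L=93 R=69
Round 3 (k=22): L=69 R=168

Answer: 69 168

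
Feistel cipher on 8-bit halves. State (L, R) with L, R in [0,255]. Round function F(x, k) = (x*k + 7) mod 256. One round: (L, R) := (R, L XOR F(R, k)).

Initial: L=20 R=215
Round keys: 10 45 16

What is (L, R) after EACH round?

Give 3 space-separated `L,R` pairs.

Answer: 215,121 121,155 155,206

Derivation:
Round 1 (k=10): L=215 R=121
Round 2 (k=45): L=121 R=155
Round 3 (k=16): L=155 R=206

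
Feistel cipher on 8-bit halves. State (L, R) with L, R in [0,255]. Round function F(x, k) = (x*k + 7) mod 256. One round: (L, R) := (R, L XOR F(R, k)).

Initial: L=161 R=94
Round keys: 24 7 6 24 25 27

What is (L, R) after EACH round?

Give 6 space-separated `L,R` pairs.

Round 1 (k=24): L=94 R=118
Round 2 (k=7): L=118 R=31
Round 3 (k=6): L=31 R=183
Round 4 (k=24): L=183 R=48
Round 5 (k=25): L=48 R=0
Round 6 (k=27): L=0 R=55

Answer: 94,118 118,31 31,183 183,48 48,0 0,55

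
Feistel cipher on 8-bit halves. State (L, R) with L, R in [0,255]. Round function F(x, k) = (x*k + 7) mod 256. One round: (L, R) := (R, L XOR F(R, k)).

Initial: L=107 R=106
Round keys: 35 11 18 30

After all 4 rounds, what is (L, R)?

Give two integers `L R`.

Answer: 227 138

Derivation:
Round 1 (k=35): L=106 R=238
Round 2 (k=11): L=238 R=43
Round 3 (k=18): L=43 R=227
Round 4 (k=30): L=227 R=138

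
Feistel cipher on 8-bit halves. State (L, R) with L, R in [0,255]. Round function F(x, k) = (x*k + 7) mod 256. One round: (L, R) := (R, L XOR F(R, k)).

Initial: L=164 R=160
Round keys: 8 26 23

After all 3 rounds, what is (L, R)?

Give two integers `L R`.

Answer: 53 105

Derivation:
Round 1 (k=8): L=160 R=163
Round 2 (k=26): L=163 R=53
Round 3 (k=23): L=53 R=105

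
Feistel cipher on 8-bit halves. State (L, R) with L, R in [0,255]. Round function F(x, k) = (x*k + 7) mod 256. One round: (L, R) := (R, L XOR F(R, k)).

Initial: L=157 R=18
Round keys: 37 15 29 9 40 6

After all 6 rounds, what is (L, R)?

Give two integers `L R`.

Round 1 (k=37): L=18 R=60
Round 2 (k=15): L=60 R=153
Round 3 (k=29): L=153 R=96
Round 4 (k=9): L=96 R=254
Round 5 (k=40): L=254 R=215
Round 6 (k=6): L=215 R=239

Answer: 215 239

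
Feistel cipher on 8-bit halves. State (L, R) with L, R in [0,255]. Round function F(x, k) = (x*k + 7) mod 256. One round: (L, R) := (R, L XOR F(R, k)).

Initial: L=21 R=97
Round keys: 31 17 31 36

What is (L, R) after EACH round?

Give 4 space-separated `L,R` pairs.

Answer: 97,211 211,107 107,47 47,200

Derivation:
Round 1 (k=31): L=97 R=211
Round 2 (k=17): L=211 R=107
Round 3 (k=31): L=107 R=47
Round 4 (k=36): L=47 R=200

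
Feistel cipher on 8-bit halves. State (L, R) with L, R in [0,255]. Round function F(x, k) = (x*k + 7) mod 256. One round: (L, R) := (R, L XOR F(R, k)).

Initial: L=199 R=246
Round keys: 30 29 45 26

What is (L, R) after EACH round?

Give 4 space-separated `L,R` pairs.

Round 1 (k=30): L=246 R=28
Round 2 (k=29): L=28 R=197
Round 3 (k=45): L=197 R=180
Round 4 (k=26): L=180 R=138

Answer: 246,28 28,197 197,180 180,138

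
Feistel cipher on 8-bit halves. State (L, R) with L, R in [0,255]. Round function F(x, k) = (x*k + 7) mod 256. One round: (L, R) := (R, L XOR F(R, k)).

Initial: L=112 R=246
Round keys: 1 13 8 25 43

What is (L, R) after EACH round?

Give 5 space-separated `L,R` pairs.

Answer: 246,141 141,198 198,186 186,247 247,62

Derivation:
Round 1 (k=1): L=246 R=141
Round 2 (k=13): L=141 R=198
Round 3 (k=8): L=198 R=186
Round 4 (k=25): L=186 R=247
Round 5 (k=43): L=247 R=62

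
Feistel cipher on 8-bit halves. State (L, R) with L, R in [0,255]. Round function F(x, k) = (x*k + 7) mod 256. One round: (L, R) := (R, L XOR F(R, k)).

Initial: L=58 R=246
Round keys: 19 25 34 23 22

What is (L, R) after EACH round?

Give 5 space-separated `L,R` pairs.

Round 1 (k=19): L=246 R=115
Round 2 (k=25): L=115 R=180
Round 3 (k=34): L=180 R=156
Round 4 (k=23): L=156 R=191
Round 5 (k=22): L=191 R=237

Answer: 246,115 115,180 180,156 156,191 191,237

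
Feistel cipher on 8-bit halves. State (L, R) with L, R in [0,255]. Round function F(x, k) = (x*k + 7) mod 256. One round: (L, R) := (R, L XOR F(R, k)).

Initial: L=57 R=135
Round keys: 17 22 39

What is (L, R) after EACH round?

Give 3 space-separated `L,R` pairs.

Answer: 135,199 199,166 166,150

Derivation:
Round 1 (k=17): L=135 R=199
Round 2 (k=22): L=199 R=166
Round 3 (k=39): L=166 R=150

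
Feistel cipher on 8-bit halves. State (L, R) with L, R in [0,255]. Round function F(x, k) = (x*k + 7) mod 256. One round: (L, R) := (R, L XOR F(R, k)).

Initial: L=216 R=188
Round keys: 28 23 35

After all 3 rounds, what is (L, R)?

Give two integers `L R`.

Round 1 (k=28): L=188 R=79
Round 2 (k=23): L=79 R=156
Round 3 (k=35): L=156 R=20

Answer: 156 20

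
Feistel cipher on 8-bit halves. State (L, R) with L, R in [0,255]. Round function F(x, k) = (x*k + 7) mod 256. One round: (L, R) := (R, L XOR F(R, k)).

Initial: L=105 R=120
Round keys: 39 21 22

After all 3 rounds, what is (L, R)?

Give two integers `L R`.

Answer: 93 35

Derivation:
Round 1 (k=39): L=120 R=38
Round 2 (k=21): L=38 R=93
Round 3 (k=22): L=93 R=35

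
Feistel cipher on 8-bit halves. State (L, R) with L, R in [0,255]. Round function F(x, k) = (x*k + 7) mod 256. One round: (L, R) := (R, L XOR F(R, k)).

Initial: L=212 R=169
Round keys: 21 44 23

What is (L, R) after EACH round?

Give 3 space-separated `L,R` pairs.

Answer: 169,48 48,238 238,89

Derivation:
Round 1 (k=21): L=169 R=48
Round 2 (k=44): L=48 R=238
Round 3 (k=23): L=238 R=89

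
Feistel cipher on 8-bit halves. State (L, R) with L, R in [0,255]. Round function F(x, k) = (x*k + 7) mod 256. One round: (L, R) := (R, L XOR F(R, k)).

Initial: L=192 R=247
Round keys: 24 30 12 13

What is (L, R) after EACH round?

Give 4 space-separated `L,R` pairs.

Round 1 (k=24): L=247 R=239
Round 2 (k=30): L=239 R=254
Round 3 (k=12): L=254 R=0
Round 4 (k=13): L=0 R=249

Answer: 247,239 239,254 254,0 0,249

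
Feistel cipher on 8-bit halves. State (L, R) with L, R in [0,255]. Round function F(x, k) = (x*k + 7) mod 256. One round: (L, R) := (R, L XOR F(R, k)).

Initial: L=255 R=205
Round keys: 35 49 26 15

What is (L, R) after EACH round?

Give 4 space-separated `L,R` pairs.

Answer: 205,241 241,229 229,184 184,42

Derivation:
Round 1 (k=35): L=205 R=241
Round 2 (k=49): L=241 R=229
Round 3 (k=26): L=229 R=184
Round 4 (k=15): L=184 R=42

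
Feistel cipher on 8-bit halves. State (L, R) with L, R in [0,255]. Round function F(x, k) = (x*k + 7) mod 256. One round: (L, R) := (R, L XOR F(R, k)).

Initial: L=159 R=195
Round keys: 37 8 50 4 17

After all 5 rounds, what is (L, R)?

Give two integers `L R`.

Round 1 (k=37): L=195 R=169
Round 2 (k=8): L=169 R=140
Round 3 (k=50): L=140 R=246
Round 4 (k=4): L=246 R=83
Round 5 (k=17): L=83 R=124

Answer: 83 124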